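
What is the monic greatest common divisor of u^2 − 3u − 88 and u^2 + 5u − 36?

By polynomial division,
  u^2 − 3u − 88 = (u^2 + 5u − 36) + (−8u − 52)
  u^2 + 5u − 36 = (−(1/8)u + 3/16)(−8u − 52) + (−105/4)
  −8u − 52 = ((32/105)u + 208/105)(−105/4) + (0)
The last nonzero remainder is the constant −105/4, so the polynomials are coprime and gcd = 1.

1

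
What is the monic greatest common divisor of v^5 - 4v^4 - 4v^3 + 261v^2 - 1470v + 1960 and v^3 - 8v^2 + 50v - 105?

v^2 - 5v + 35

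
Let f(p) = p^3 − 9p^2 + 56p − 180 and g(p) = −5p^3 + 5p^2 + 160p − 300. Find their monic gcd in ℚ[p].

Euclidean algorithm in ℚ[p]:
  p^3 − 9p^2 + 56p − 180 = (−1/5)(−5p^3 + 5p^2 + 160p − 300) + (−8p^2 + 88p − 240)
  −5p^3 + 5p^2 + 160p − 300 = ((5/8)p + 25/4)(−8p^2 + 88p − 240) + (−240p + 1200)
  −8p^2 + 88p − 240 = ((1/30)p − 1/5)(−240p + 1200) + (0)
Last nonzero remainder: −240p + 1200. Dividing through by −240 gives the monic gcd p − 5.

p − 5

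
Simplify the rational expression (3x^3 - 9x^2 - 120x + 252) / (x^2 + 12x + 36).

(3x^2 - 27x + 42)/(x + 6)

Apply the Euclidean algorithm:
  3x^3 - 9x^2 - 120x + 252 = (3x - 45)(x^2 + 12x + 36) + (312x + 1872)
  x^2 + 12x + 36 = ((1/312)x + 1/52)(312x + 1872) + (0)
Last nonzero remainder: 312x + 1872. Dividing through by 312 gives the monic gcd x + 6.
Cancel x + 6 from numerator and denominator to get the reduced form.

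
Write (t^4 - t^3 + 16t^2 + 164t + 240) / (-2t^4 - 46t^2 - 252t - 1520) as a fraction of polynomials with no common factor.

(-t^2 - 5t - 6)/(2t^2 + 12t + 38)

Apply the Euclidean algorithm:
  t^4 - t^3 + 16t^2 + 164t + 240 = (-1/2)(-2t^4 - 46t^2 - 252t - 1520) + (-t^3 - 7t^2 + 38t - 520)
  -2t^4 - 46t^2 - 252t - 1520 = (2t - 14)(-t^3 - 7t^2 + 38t - 520) + (-220t^2 + 1320t - 8800)
  -t^3 - 7t^2 + 38t - 520 = ((1/220)t + 13/220)(-220t^2 + 1320t - 8800) + (0)
Last nonzero remainder: -220t^2 + 1320t - 8800. Dividing through by -220 gives the monic gcd t^2 - 6t + 40.
Cancel t^2 - 6t + 40 from numerator and denominator to get the reduced form.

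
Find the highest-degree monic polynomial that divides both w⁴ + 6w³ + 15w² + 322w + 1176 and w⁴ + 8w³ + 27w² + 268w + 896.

w² + 11w + 28

Apply the Euclidean algorithm:
  w⁴ + 6w³ + 15w² + 322w + 1176 = (w⁴ + 8w³ + 27w² + 268w + 896) + (−2w³ − 12w² + 54w + 280)
  w⁴ + 8w³ + 27w² + 268w + 896 = (−(1/2)w − 1)(−2w³ − 12w² + 54w + 280) + (42w² + 462w + 1176)
  −2w³ − 12w² + 54w + 280 = (−(1/21)w + 5/21)(42w² + 462w + 1176) + (0)
Last nonzero remainder: 42w² + 462w + 1176. Dividing through by 42 gives the monic gcd w² + 11w + 28.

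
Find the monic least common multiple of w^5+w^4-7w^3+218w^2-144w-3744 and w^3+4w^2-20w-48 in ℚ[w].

w^6+3w^5-5w^4+204w^3+292w^2-4032w-7488

Repeated division with remainder:
  w^5+w^4-7w^3+218w^2-144w-3744 = (w^2-3w+25)(w^3+4w^2-20w-48) + (106w^2+212w-2544)
  w^3+4w^2-20w-48 = ((1/106)w+1/53)(106w^2+212w-2544) + (0)
Last nonzero remainder: 106w^2+212w-2544. Dividing through by 106 gives the monic gcd w^2+2w-24.
Then lcm(f, g) = f·g / gcd(f, g); expanding and making the result monic gives the answer.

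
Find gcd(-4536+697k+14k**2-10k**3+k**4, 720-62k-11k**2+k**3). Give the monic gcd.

Euclidean algorithm in ℚ[k]:
  k**4-10k**3+14k**2+697k-4536 = (k+1)(k**3-11k**2-62k+720) + (87k**2+39k-5256)
  k**3-11k**2-62k+720 = ((1/87)k-332/2523)(87k**2+39k-5256) + ((2982/841)k+23856/841)
  87k**2+39k-5256 = ((24389/994)k-184179/994)((2982/841)k+23856/841) + (0)
Last nonzero remainder: (2982/841)k+23856/841. Dividing through by 2982/841 gives the monic gcd k+8.

8+k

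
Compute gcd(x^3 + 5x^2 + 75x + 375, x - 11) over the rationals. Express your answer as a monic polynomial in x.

Apply the Euclidean algorithm:
  x^3 + 5x^2 + 75x + 375 = (x^2 + 16x + 251)(x - 11) + (3136)
  x - 11 = ((1/3136)x - 11/3136)(3136) + (0)
The last nonzero remainder is the constant 3136, so the polynomials are coprime and gcd = 1.

1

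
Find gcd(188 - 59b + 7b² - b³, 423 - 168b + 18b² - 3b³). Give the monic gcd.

47 - 3b + b²

Repeated division with remainder:
  -b³ + 7b² - 59b + 188 = (1/3)(-3b³ + 18b² - 168b + 423) + (b² - 3b + 47)
  -3b³ + 18b² - 168b + 423 = (-3b + 9)(b² - 3b + 47) + (0)
The last nonzero remainder b² - 3b + 47 is already monic.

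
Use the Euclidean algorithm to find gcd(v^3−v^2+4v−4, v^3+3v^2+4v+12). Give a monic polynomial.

Repeated division with remainder:
  v^3−v^2+4v−4 = (v^3+3v^2+4v+12) + (−4v^2−16)
  v^3+3v^2+4v+12 = (−(1/4)v−3/4)(−4v^2−16) + (0)
Last nonzero remainder: −4v^2−16. Dividing through by −4 gives the monic gcd v^2+4.

v^2+4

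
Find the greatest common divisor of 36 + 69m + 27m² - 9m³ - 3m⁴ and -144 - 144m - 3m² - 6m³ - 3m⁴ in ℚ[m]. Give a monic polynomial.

4 + 5m + m²

Euclidean algorithm in ℚ[m]:
  -3m⁴ - 9m³ + 27m² + 69m + 36 = (-3m⁴ - 6m³ - 3m² - 144m - 144) + (-3m³ + 30m² + 213m + 180)
  -3m⁴ - 6m³ - 3m² - 144m - 144 = (m + 12)(-3m³ + 30m² + 213m + 180) + (-576m² - 2880m - 2304)
  -3m³ + 30m² + 213m + 180 = ((1/192)m - 5/64)(-576m² - 2880m - 2304) + (0)
Last nonzero remainder: -576m² - 2880m - 2304. Dividing through by -576 gives the monic gcd m² + 5m + 4.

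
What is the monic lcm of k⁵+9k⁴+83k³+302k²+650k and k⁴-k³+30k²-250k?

Repeated division with remainder:
  k⁵+9k⁴+83k³+302k²+650k = (k+10)(k⁴-k³+30k²-250k) + (63k³+252k²+3150k)
  k⁴-k³+30k²-250k = ((1/63)k-5/63)(63k³+252k²+3150k) + (0)
Last nonzero remainder: 63k³+252k²+3150k. Dividing through by 63 gives the monic gcd k³+4k²+50k.
Then lcm(f, g) = f·g / gcd(f, g); expanding and making the result monic gives the answer.

k⁶+4k⁵+38k⁴-113k³-860k²-3250k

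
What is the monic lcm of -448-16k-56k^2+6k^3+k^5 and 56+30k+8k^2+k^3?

-1792-512k-240k^2-32k^3+6k^4+4k^5+k^6

By polynomial division,
  k^5+6k^3-56k^2-16k-448 = (k^2-8k+40)(k^3+8k^2+30k+56) + (-192k^2-768k-2688)
  k^3+8k^2+30k+56 = (-(1/192)k-1/48)(-192k^2-768k-2688) + (0)
Last nonzero remainder: -192k^2-768k-2688. Dividing through by -192 gives the monic gcd k^2+4k+14.
Then lcm(f, g) = f·g / gcd(f, g); expanding and making the result monic gives the answer.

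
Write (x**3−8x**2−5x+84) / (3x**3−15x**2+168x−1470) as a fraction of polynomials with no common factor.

Euclidean algorithm in ℚ[x]:
  x**3−8x**2−5x+84 = (1/3)(3x**3−15x**2+168x−1470) + (−3x**2−61x+574)
  3x**3−15x**2+168x−1470 = (−x+76/3)(−3x**2−61x+574) + ((6862/3)x−48034/3)
  −3x**2−61x+574 = (−(9/6862)x−123/3431)((6862/3)x−48034/3) + (0)
Last nonzero remainder: (6862/3)x−48034/3. Dividing through by 6862/3 gives the monic gcd x−7.
Cancel x−7 from numerator and denominator to get the reduced form.

(x**2−x−12)/(3x**2+6x+210)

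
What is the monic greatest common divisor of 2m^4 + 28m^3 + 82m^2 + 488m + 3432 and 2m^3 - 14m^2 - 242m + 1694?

m + 11

Apply the Euclidean algorithm:
  2m^4 + 28m^3 + 82m^2 + 488m + 3432 = (m + 21)(2m^3 - 14m^2 - 242m + 1694) + (618m^2 + 3876m - 32142)
  2m^3 - 14m^2 - 242m + 1694 = ((1/309)m - 1367/31827)(618m^2 + 3876m - 32142) + ((302328/10609)m + 3325608/10609)
  618m^2 + 3876m - 32142 = ((1092727/50388)m - 5166583/50388)((302328/10609)m + 3325608/10609) + (0)
Last nonzero remainder: (302328/10609)m + 3325608/10609. Dividing through by 302328/10609 gives the monic gcd m + 11.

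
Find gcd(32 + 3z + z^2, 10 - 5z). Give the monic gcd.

1

Apply the Euclidean algorithm:
  z^2 + 3z + 32 = (-(1/5)z - 1)(-5z + 10) + (42)
  -5z + 10 = (-(5/42)z + 5/21)(42) + (0)
The last nonzero remainder is the constant 42, so the polynomials are coprime and gcd = 1.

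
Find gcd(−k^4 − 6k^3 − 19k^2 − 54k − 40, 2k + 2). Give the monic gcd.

Apply the Euclidean algorithm:
  −k^4 − 6k^3 − 19k^2 − 54k − 40 = (−(1/2)k^3 − (5/2)k^2 − 7k − 20)(2k + 2) + (0)
Last nonzero remainder: 2k + 2. Dividing through by 2 gives the monic gcd k + 1.

k + 1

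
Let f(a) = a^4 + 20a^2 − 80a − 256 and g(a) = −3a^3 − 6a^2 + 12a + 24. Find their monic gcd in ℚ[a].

Euclidean algorithm in ℚ[a]:
  a^4 + 20a^2 − 80a − 256 = (−(1/3)a + 2/3)(−3a^3 − 6a^2 + 12a + 24) + (28a^2 − 80a − 272)
  −3a^3 − 6a^2 + 12a + 24 = (−(3/28)a − 51/98)(28a^2 − 80a − 272) + (−(2880/49)a − 5760/49)
  28a^2 − 80a − 272 = (−(343/720)a + 833/360)(−(2880/49)a − 5760/49) + (0)
Last nonzero remainder: −(2880/49)a − 5760/49. Dividing through by −2880/49 gives the monic gcd a + 2.

a + 2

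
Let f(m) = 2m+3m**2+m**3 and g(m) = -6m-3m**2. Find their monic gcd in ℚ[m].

Euclidean algorithm in ℚ[m]:
  m**3+3m**2+2m = (-(1/3)m-1/3)(-3m**2-6m) + (0)
Last nonzero remainder: -3m**2-6m. Dividing through by -3 gives the monic gcd m**2+2m.

2m+m**2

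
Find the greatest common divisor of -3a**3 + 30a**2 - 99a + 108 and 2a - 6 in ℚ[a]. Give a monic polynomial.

Repeated division with remainder:
  -3a**3 + 30a**2 - 99a + 108 = (-(3/2)a**2 + (21/2)a - 18)(2a - 6) + (0)
Last nonzero remainder: 2a - 6. Dividing through by 2 gives the monic gcd a - 3.

a - 3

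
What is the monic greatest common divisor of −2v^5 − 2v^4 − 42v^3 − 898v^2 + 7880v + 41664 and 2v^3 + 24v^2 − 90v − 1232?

Repeated division with remainder:
  −2v^5 − 2v^4 − 42v^3 − 898v^2 + 7880v + 41664 = (−v^2 + 11v − 198)(2v^3 + 24v^2 − 90v − 1232) + (3612v^2 + 3612v − 202272)
  2v^3 + 24v^2 − 90v − 1232 = ((1/1806)v + 11/1806)(3612v^2 + 3612v − 202272) + (0)
Last nonzero remainder: 3612v^2 + 3612v − 202272. Dividing through by 3612 gives the monic gcd v^2 + v − 56.

v^2 + v − 56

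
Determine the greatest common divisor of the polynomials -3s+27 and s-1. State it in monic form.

By polynomial division,
  -3s+27 = (-3)(s-1) + (24)
  s-1 = ((1/24)s-1/24)(24) + (0)
The last nonzero remainder is the constant 24, so the polynomials are coprime and gcd = 1.

1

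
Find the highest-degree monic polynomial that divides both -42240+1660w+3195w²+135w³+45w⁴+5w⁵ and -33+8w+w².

By polynomial division,
  5w⁵+45w⁴+135w³+3195w²+1660w-42240 = (5w³+5w²+260w+1280)(w²+8w-33) + (0)
The last nonzero remainder w²+8w-33 is already monic.

-33+8w+w²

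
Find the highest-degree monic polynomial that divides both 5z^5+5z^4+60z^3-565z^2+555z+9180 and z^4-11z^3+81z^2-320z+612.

z^2-7z+17

Repeated division with remainder:
  5z^5+5z^4+60z^3-565z^2+555z+9180 = (5z+60)(z^4-11z^3+81z^2-320z+612) + (315z^3-3825z^2+16695z-27540)
  z^4-11z^3+81z^2-320z+612 = ((1/315)z+8/2205)(315z^3-3825z^2+16695z-27540) + ((2052/49)z^2-(2052/7)z+34884/49)
  315z^3-3825z^2+16695z-27540 = ((1715/228)z-735/19)((2052/49)z^2-(2052/7)z+34884/49) + (0)
Last nonzero remainder: (2052/49)z^2-(2052/7)z+34884/49. Dividing through by 2052/49 gives the monic gcd z^2-7z+17.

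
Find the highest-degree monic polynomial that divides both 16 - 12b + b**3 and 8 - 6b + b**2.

Euclidean algorithm in ℚ[b]:
  b**3 - 12b + 16 = (b + 6)(b**2 - 6b + 8) + (16b - 32)
  b**2 - 6b + 8 = ((1/16)b - 1/4)(16b - 32) + (0)
Last nonzero remainder: 16b - 32. Dividing through by 16 gives the monic gcd b - 2.

-2 + b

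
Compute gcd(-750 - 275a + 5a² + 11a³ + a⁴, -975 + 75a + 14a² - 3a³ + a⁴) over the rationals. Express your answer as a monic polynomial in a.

By polynomial division,
  a⁴ + 11a³ + 5a² - 275a - 750 = (a⁴ - 3a³ + 14a² + 75a - 975) + (14a³ - 9a² - 350a + 225)
  a⁴ - 3a³ + 14a² + 75a - 975 = ((1/14)a - 33/196)(14a³ - 9a² - 350a + 225) + ((7347/196)a² - 183675/196)
  14a³ - 9a² - 350a + 225 = ((2744/7347)a - 588/2449)((7347/196)a² - 183675/196) + (0)
Last nonzero remainder: (7347/196)a² - 183675/196. Dividing through by 7347/196 gives the monic gcd a² - 25.

-25 + a²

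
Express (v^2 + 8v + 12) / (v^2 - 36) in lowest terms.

Euclidean algorithm in ℚ[v]:
  v^2 + 8v + 12 = (v^2 - 36) + (8v + 48)
  v^2 - 36 = ((1/8)v - 3/4)(8v + 48) + (0)
Last nonzero remainder: 8v + 48. Dividing through by 8 gives the monic gcd v + 6.
Cancel v + 6 from numerator and denominator to get the reduced form.

(v + 2)/(v - 6)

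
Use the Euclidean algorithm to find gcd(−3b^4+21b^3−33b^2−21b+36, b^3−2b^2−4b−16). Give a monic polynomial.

b−4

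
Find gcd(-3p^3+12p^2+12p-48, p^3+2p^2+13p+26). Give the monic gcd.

p+2

Apply the Euclidean algorithm:
  -3p^3+12p^2+12p-48 = (-3)(p^3+2p^2+13p+26) + (18p^2+51p+30)
  p^3+2p^2+13p+26 = ((1/18)p-5/108)(18p^2+51p+30) + ((493/36)p+493/18)
  18p^2+51p+30 = ((648/493)p+540/493)((493/36)p+493/18) + (0)
Last nonzero remainder: (493/36)p+493/18. Dividing through by 493/36 gives the monic gcd p+2.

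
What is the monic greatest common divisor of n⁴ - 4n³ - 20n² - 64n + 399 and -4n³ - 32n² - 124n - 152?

n² + 6n + 19

Apply the Euclidean algorithm:
  n⁴ - 4n³ - 20n² - 64n + 399 = (-(1/4)n + 3)(-4n³ - 32n² - 124n - 152) + (45n² + 270n + 855)
  -4n³ - 32n² - 124n - 152 = (-(4/45)n - 8/45)(45n² + 270n + 855) + (0)
Last nonzero remainder: 45n² + 270n + 855. Dividing through by 45 gives the monic gcd n² + 6n + 19.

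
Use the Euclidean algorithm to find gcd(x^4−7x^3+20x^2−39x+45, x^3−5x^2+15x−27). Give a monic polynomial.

x−3

By polynomial division,
  x^4−7x^3+20x^2−39x+45 = (x−2)(x^3−5x^2+15x−27) + (−5x^2+18x−9)
  x^3−5x^2+15x−27 = (−(1/5)x+7/25)(−5x^2+18x−9) + ((204/25)x−612/25)
  −5x^2+18x−9 = (−(125/204)x+25/68)((204/25)x−612/25) + (0)
Last nonzero remainder: (204/25)x−612/25. Dividing through by 204/25 gives the monic gcd x−3.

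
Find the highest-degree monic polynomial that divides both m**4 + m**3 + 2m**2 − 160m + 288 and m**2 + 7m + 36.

Euclidean algorithm in ℚ[m]:
  m**4 + m**3 + 2m**2 − 160m + 288 = (m**2 − 6m + 8)(m**2 + 7m + 36) + (0)
The last nonzero remainder m**2 + 7m + 36 is already monic.

m**2 + 7m + 36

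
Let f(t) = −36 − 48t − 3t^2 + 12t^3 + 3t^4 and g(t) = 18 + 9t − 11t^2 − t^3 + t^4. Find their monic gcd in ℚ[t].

−6 − 5t + 2t^2 + t^3

By polynomial division,
  3t^4 + 12t^3 − 3t^2 − 48t − 36 = (3)(t^4 − t^3 − 11t^2 + 9t + 18) + (15t^3 + 30t^2 − 75t − 90)
  t^4 − t^3 − 11t^2 + 9t + 18 = ((1/15)t − 1/5)(15t^3 + 30t^2 − 75t − 90) + (0)
Last nonzero remainder: 15t^3 + 30t^2 − 75t − 90. Dividing through by 15 gives the monic gcd t^3 + 2t^2 − 5t − 6.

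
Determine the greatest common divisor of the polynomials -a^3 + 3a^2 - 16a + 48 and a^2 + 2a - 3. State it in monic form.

1

Repeated division with remainder:
  -a^3 + 3a^2 - 16a + 48 = (-a + 5)(a^2 + 2a - 3) + (-29a + 63)
  a^2 + 2a - 3 = (-(1/29)a - 121/841)(-29a + 63) + (5100/841)
  -29a + 63 = (-(24389/5100)a + 17661/1700)(5100/841) + (0)
The last nonzero remainder is the constant 5100/841, so the polynomials are coprime and gcd = 1.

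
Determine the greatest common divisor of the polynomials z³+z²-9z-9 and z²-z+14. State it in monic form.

Repeated division with remainder:
  z³+z²-9z-9 = (z+2)(z²-z+14) + (-21z-37)
  z²-z+14 = (-(1/21)z+58/441)(-21z-37) + (8320/441)
  -21z-37 = (-(9261/8320)z-16317/8320)(8320/441) + (0)
The last nonzero remainder is the constant 8320/441, so the polynomials are coprime and gcd = 1.

1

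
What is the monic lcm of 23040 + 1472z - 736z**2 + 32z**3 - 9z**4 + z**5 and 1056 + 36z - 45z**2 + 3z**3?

-253440 + 6848z + 9568z**2 - 1088z**3 + 131z**4 - 20z**5 + z**6

Apply the Euclidean algorithm:
  z**5 - 9z**4 + 32z**3 - 736z**2 + 1472z + 23040 = ((1/3)z**2 + 2z + 110/3)(3z**3 - 45z**2 + 36z + 1056) + (490z**2 - 1960z - 15680)
  3z**3 - 45z**2 + 36z + 1056 = ((3/490)z - 33/490)(490z**2 - 1960z - 15680) + (0)
Last nonzero remainder: 490z**2 - 1960z - 15680. Dividing through by 490 gives the monic gcd z**2 - 4z - 32.
Then lcm(f, g) = f·g / gcd(f, g); expanding and making the result monic gives the answer.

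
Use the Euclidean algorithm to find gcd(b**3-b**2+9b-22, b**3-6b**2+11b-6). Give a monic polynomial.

Apply the Euclidean algorithm:
  b**3-b**2+9b-22 = (b**3-6b**2+11b-6) + (5b**2-2b-16)
  b**3-6b**2+11b-6 = ((1/5)b-28/25)(5b**2-2b-16) + ((299/25)b-598/25)
  5b**2-2b-16 = ((125/299)b+200/299)((299/25)b-598/25) + (0)
Last nonzero remainder: (299/25)b-598/25. Dividing through by 299/25 gives the monic gcd b-2.

b-2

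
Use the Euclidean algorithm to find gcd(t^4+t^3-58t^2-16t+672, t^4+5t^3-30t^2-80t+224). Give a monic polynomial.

Apply the Euclidean algorithm:
  t^4+t^3-58t^2-16t+672 = (t^4+5t^3-30t^2-80t+224) + (-4t^3-28t^2+64t+448)
  t^4+5t^3-30t^2-80t+224 = (-(1/4)t+1/2)(-4t^3-28t^2+64t+448) + (0)
Last nonzero remainder: -4t^3-28t^2+64t+448. Dividing through by -4 gives the monic gcd t^3+7t^2-16t-112.

t^3+7t^2-16t-112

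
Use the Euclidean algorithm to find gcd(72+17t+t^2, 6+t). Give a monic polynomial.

Repeated division with remainder:
  t^2+17t+72 = (t+11)(t+6) + (6)
  t+6 = ((1/6)t+1)(6) + (0)
The last nonzero remainder is the constant 6, so the polynomials are coprime and gcd = 1.

1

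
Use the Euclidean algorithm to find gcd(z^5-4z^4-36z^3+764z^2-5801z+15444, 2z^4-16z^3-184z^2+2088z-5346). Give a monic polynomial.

z^3+z^2-83z+297

Apply the Euclidean algorithm:
  z^5-4z^4-36z^3+764z^2-5801z+15444 = ((1/2)z+2)(2z^4-16z^3-184z^2+2088z-5346) + (88z^3+88z^2-7304z+26136)
  2z^4-16z^3-184z^2+2088z-5346 = ((1/44)z-9/44)(88z^3+88z^2-7304z+26136) + (0)
Last nonzero remainder: 88z^3+88z^2-7304z+26136. Dividing through by 88 gives the monic gcd z^3+z^2-83z+297.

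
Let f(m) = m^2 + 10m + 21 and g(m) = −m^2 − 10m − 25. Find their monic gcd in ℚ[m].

1

Euclidean algorithm in ℚ[m]:
  m^2 + 10m + 21 = (−1)(−m^2 − 10m − 25) + (−4)
  −m^2 − 10m − 25 = ((1/4)m^2 + (5/2)m + 25/4)(−4) + (0)
The last nonzero remainder is the constant −4, so the polynomials are coprime and gcd = 1.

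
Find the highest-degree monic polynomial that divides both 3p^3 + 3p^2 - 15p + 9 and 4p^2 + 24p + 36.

p + 3

Euclidean algorithm in ℚ[p]:
  3p^3 + 3p^2 - 15p + 9 = ((3/4)p - 15/4)(4p^2 + 24p + 36) + (48p + 144)
  4p^2 + 24p + 36 = ((1/12)p + 1/4)(48p + 144) + (0)
Last nonzero remainder: 48p + 144. Dividing through by 48 gives the monic gcd p + 3.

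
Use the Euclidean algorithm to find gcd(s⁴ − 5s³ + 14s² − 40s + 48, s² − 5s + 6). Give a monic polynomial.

Repeated division with remainder:
  s⁴ − 5s³ + 14s² − 40s + 48 = (s² + 8)(s² − 5s + 6) + (0)
The last nonzero remainder s² − 5s + 6 is already monic.

s² − 5s + 6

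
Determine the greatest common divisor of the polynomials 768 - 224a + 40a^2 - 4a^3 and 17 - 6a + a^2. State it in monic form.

Repeated division with remainder:
  -4a^3 + 40a^2 - 224a + 768 = (-4a + 16)(a^2 - 6a + 17) + (-60a + 496)
  a^2 - 6a + 17 = (-(1/60)a - 17/450)(-60a + 496) + (8041/225)
  -60a + 496 = (-(13500/8041)a + 111600/8041)(8041/225) + (0)
The last nonzero remainder is the constant 8041/225, so the polynomials are coprime and gcd = 1.

1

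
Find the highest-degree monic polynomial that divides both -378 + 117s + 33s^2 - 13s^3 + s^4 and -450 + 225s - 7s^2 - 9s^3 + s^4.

18 - 9s + s^2

By polynomial division,
  s^4 - 13s^3 + 33s^2 + 117s - 378 = (s^4 - 9s^3 - 7s^2 + 225s - 450) + (-4s^3 + 40s^2 - 108s + 72)
  s^4 - 9s^3 - 7s^2 + 225s - 450 = (-(1/4)s - 1/4)(-4s^3 + 40s^2 - 108s + 72) + (-24s^2 + 216s - 432)
  -4s^3 + 40s^2 - 108s + 72 = ((1/6)s - 1/6)(-24s^2 + 216s - 432) + (0)
Last nonzero remainder: -24s^2 + 216s - 432. Dividing through by -24 gives the monic gcd s^2 - 9s + 18.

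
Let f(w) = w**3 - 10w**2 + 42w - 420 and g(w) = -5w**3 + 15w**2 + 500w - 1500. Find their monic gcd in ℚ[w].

Euclidean algorithm in ℚ[w]:
  w**3 - 10w**2 + 42w - 420 = (-1/5)(-5w**3 + 15w**2 + 500w - 1500) + (-7w**2 + 142w - 720)
  -5w**3 + 15w**2 + 500w - 1500 = ((5/7)w + 605/49)(-7w**2 + 142w - 720) + (-(36210/49)w + 362100/49)
  -7w**2 + 142w - 720 = ((343/36210)w - 588/6035)(-(36210/49)w + 362100/49) + (0)
Last nonzero remainder: -(36210/49)w + 362100/49. Dividing through by -36210/49 gives the monic gcd w - 10.

w - 10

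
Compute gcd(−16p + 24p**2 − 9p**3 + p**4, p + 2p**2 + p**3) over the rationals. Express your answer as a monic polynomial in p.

p

By polynomial division,
  p**4 − 9p**3 + 24p**2 − 16p = (p − 11)(p**3 + 2p**2 + p) + (45p**2 − 5p)
  p**3 + 2p**2 + p = ((1/45)p + 19/405)(45p**2 − 5p) + ((100/81)p)
  45p**2 − 5p = ((729/20)p − 81/20)((100/81)p) + (0)
Last nonzero remainder: (100/81)p. Dividing through by 100/81 gives the monic gcd p.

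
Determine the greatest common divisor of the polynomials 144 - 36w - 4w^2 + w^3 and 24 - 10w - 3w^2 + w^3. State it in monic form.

-4 + w

Euclidean algorithm in ℚ[w]:
  w^3 - 4w^2 - 36w + 144 = (w^3 - 3w^2 - 10w + 24) + (-w^2 - 26w + 120)
  w^3 - 3w^2 - 10w + 24 = (-w + 29)(-w^2 - 26w + 120) + (864w - 3456)
  -w^2 - 26w + 120 = (-(1/864)w - 5/144)(864w - 3456) + (0)
Last nonzero remainder: 864w - 3456. Dividing through by 864 gives the monic gcd w - 4.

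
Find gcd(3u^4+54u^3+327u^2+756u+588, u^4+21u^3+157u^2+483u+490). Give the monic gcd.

u^3+16u^2+77u+98

By polynomial division,
  3u^4+54u^3+327u^2+756u+588 = (3)(u^4+21u^3+157u^2+483u+490) + (-9u^3-144u^2-693u-882)
  u^4+21u^3+157u^2+483u+490 = (-(1/9)u-5/9)(-9u^3-144u^2-693u-882) + (0)
Last nonzero remainder: -9u^3-144u^2-693u-882. Dividing through by -9 gives the monic gcd u^3+16u^2+77u+98.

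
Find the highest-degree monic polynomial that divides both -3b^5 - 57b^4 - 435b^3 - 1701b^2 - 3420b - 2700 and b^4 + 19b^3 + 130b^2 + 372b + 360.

b^3 + 13b^2 + 52b + 60

Repeated division with remainder:
  -3b^5 - 57b^4 - 435b^3 - 1701b^2 - 3420b - 2700 = (-3b)(b^4 + 19b^3 + 130b^2 + 372b + 360) + (-45b^3 - 585b^2 - 2340b - 2700)
  b^4 + 19b^3 + 130b^2 + 372b + 360 = (-(1/45)b - 2/15)(-45b^3 - 585b^2 - 2340b - 2700) + (0)
Last nonzero remainder: -45b^3 - 585b^2 - 2340b - 2700. Dividing through by -45 gives the monic gcd b^3 + 13b^2 + 52b + 60.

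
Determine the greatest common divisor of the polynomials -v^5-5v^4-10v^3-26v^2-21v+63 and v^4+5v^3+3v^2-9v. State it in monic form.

Apply the Euclidean algorithm:
  -v^5-5v^4-10v^3-26v^2-21v+63 = (-v)(v^4+5v^3+3v^2-9v) + (-7v^3-35v^2-21v+63)
  v^4+5v^3+3v^2-9v = (-(1/7)v)(-7v^3-35v^2-21v+63) + (0)
Last nonzero remainder: -7v^3-35v^2-21v+63. Dividing through by -7 gives the monic gcd v^3+5v^2+3v-9.

v^3+5v^2+3v-9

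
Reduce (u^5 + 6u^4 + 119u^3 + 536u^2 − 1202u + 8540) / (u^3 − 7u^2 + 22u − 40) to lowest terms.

(u^3 + 9u^2 + 136u + 854)/(u − 4)

Euclidean algorithm in ℚ[u]:
  u^5 + 6u^4 + 119u^3 + 536u^2 − 1202u + 8540 = (u^2 + 13u + 188)(u^3 − 7u^2 + 22u − 40) + (1606u^2 − 4818u + 16060)
  u^3 − 7u^2 + 22u − 40 = ((1/1606)u − 2/803)(1606u^2 − 4818u + 16060) + (0)
Last nonzero remainder: 1606u^2 − 4818u + 16060. Dividing through by 1606 gives the monic gcd u^2 − 3u + 10.
Cancel u^2 − 3u + 10 from numerator and denominator to get the reduced form.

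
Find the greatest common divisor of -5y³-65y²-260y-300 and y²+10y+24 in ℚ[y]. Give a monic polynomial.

By polynomial division,
  -5y³-65y²-260y-300 = (-5y-15)(y²+10y+24) + (10y+60)
  y²+10y+24 = ((1/10)y+2/5)(10y+60) + (0)
Last nonzero remainder: 10y+60. Dividing through by 10 gives the monic gcd y+6.

y+6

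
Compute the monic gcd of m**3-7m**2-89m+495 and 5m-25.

Repeated division with remainder:
  m**3-7m**2-89m+495 = ((1/5)m**2-(2/5)m-99/5)(5m-25) + (0)
Last nonzero remainder: 5m-25. Dividing through by 5 gives the monic gcd m-5.

m-5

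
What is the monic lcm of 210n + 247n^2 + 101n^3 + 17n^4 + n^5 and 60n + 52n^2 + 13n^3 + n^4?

1260n + 1692n^2 + 853n^3 + 203n^4 + 23n^5 + n^6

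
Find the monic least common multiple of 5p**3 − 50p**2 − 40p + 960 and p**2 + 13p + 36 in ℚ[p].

Euclidean algorithm in ℚ[p]:
  5p**3 − 50p**2 − 40p + 960 = (5p − 115)(p**2 + 13p + 36) + (1275p + 5100)
  p**2 + 13p + 36 = ((1/1275)p + 3/425)(1275p + 5100) + (0)
Last nonzero remainder: 1275p + 5100. Dividing through by 1275 gives the monic gcd p + 4.
Then lcm(f, g) = f·g / gcd(f, g); expanding and making the result monic gives the answer.

p**4 − p**3 − 98p**2 + 120p + 1728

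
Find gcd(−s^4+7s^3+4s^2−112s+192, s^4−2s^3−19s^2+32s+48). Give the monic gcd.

s^3−3s^2−16s+48

Apply the Euclidean algorithm:
  −s^4+7s^3+4s^2−112s+192 = (−1)(s^4−2s^3−19s^2+32s+48) + (5s^3−15s^2−80s+240)
  s^4−2s^3−19s^2+32s+48 = ((1/5)s+1/5)(5s^3−15s^2−80s+240) + (0)
Last nonzero remainder: 5s^3−15s^2−80s+240. Dividing through by 5 gives the monic gcd s^3−3s^2−16s+48.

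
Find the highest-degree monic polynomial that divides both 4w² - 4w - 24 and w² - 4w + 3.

Apply the Euclidean algorithm:
  4w² - 4w - 24 = (4)(w² - 4w + 3) + (12w - 36)
  w² - 4w + 3 = ((1/12)w - 1/12)(12w - 36) + (0)
Last nonzero remainder: 12w - 36. Dividing through by 12 gives the monic gcd w - 3.

w - 3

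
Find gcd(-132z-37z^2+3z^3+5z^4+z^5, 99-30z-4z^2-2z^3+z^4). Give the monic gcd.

-33-z+z^2+z^3

Euclidean algorithm in ℚ[z]:
  z^5+5z^4+3z^3-37z^2-132z = (z+7)(z^4-2z^3-4z^2-30z+99) + (21z^3+21z^2-21z-693)
  z^4-2z^3-4z^2-30z+99 = ((1/21)z-1/7)(21z^3+21z^2-21z-693) + (0)
Last nonzero remainder: 21z^3+21z^2-21z-693. Dividing through by 21 gives the monic gcd z^3+z^2-z-33.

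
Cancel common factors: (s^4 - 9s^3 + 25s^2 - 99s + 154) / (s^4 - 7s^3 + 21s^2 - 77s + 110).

Apply the Euclidean algorithm:
  s^4 - 9s^3 + 25s^2 - 99s + 154 = (s^4 - 7s^3 + 21s^2 - 77s + 110) + (-2s^3 + 4s^2 - 22s + 44)
  s^4 - 7s^3 + 21s^2 - 77s + 110 = (-(1/2)s + 5/2)(-2s^3 + 4s^2 - 22s + 44) + (0)
Last nonzero remainder: -2s^3 + 4s^2 - 22s + 44. Dividing through by -2 gives the monic gcd s^3 - 2s^2 + 11s - 22.
Cancel s^3 - 2s^2 + 11s - 22 from numerator and denominator to get the reduced form.

(s - 7)/(s - 5)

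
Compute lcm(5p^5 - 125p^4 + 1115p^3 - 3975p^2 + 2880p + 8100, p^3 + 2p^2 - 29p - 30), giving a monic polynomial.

p^6 - 19p^5 + 73p^4 + 543p^3 - 4194p^2 + 5076p + 9720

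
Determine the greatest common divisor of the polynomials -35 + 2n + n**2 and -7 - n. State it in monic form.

Apply the Euclidean algorithm:
  n**2 + 2n - 35 = (-n + 5)(-n - 7) + (0)
Last nonzero remainder: -n - 7. Dividing through by -1 gives the monic gcd n + 7.

7 + n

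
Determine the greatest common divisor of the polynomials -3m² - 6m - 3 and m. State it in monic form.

1

By polynomial division,
  -3m² - 6m - 3 = (-3m - 6)(m) + (-3)
  m = (-(1/3)m)(-3) + (0)
The last nonzero remainder is the constant -3, so the polynomials are coprime and gcd = 1.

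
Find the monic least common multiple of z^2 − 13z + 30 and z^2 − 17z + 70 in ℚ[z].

z^3 − 20z^2 + 121z − 210

Euclidean algorithm in ℚ[z]:
  z^2 − 13z + 30 = (z^2 − 17z + 70) + (4z − 40)
  z^2 − 17z + 70 = ((1/4)z − 7/4)(4z − 40) + (0)
Last nonzero remainder: 4z − 40. Dividing through by 4 gives the monic gcd z − 10.
Then lcm(f, g) = f·g / gcd(f, g); expanding and making the result monic gives the answer.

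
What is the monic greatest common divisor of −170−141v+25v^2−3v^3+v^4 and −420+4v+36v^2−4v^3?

−5+v

By polynomial division,
  v^4−3v^3+25v^2−141v−170 = (−(1/4)v−3/2)(−4v^3+36v^2+4v−420) + (80v^2−240v−800)
  −4v^3+36v^2+4v−420 = (−(1/20)v+3/10)(80v^2−240v−800) + (36v−180)
  80v^2−240v−800 = ((20/9)v+40/9)(36v−180) + (0)
Last nonzero remainder: 36v−180. Dividing through by 36 gives the monic gcd v−5.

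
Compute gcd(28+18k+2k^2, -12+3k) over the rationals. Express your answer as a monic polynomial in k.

Euclidean algorithm in ℚ[k]:
  2k^2+18k+28 = ((2/3)k+26/3)(3k-12) + (132)
  3k-12 = ((1/44)k-1/11)(132) + (0)
The last nonzero remainder is the constant 132, so the polynomials are coprime and gcd = 1.

1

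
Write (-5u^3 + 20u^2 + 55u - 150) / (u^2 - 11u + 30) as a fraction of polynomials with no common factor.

(-5u^2 - 5u + 30)/(u - 6)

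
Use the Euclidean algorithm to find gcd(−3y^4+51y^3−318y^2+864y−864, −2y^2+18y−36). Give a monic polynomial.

y^2−9y+18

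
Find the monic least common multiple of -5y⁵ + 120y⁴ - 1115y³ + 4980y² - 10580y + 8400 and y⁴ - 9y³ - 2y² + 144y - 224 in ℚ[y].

y⁶ - 20y⁵ + 127y⁴ - 104y³ - 1868y² + 6784y - 6720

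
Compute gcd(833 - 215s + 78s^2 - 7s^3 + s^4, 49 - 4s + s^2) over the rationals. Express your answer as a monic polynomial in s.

49 - 4s + s^2

Apply the Euclidean algorithm:
  s^4 - 7s^3 + 78s^2 - 215s + 833 = (s^2 - 3s + 17)(s^2 - 4s + 49) + (0)
The last nonzero remainder s^2 - 4s + 49 is already monic.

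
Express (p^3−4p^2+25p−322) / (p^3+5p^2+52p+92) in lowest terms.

(p−7)/(p+2)

Euclidean algorithm in ℚ[p]:
  p^3−4p^2+25p−322 = (p^3+5p^2+52p+92) + (−9p^2−27p−414)
  p^3+5p^2+52p+92 = (−(1/9)p−2/9)(−9p^2−27p−414) + (0)
Last nonzero remainder: −9p^2−27p−414. Dividing through by −9 gives the monic gcd p^2+3p+46.
Cancel p^2+3p+46 from numerator and denominator to get the reduced form.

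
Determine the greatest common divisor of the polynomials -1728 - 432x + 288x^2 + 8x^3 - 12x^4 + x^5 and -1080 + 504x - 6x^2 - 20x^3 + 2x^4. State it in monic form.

Repeated division with remainder:
  x^5 - 12x^4 + 8x^3 + 288x^2 - 432x - 1728 = ((1/2)x - 1)(2x^4 - 20x^3 - 6x^2 + 504x - 1080) + (-9x^3 + 30x^2 + 612x - 2808)
  2x^4 - 20x^3 - 6x^2 + 504x - 1080 = (-(2/9)x + 40/27)(-9x^3 + 30x^2 + 612x - 2808) + ((770/9)x^2 - (3080/3)x + 3080)
  -9x^3 + 30x^2 + 612x - 2808 = (-(81/770)x - 351/385)((770/9)x^2 - (3080/3)x + 3080) + (0)
Last nonzero remainder: (770/9)x^2 - (3080/3)x + 3080. Dividing through by 770/9 gives the monic gcd x^2 - 12x + 36.

36 - 12x + x^2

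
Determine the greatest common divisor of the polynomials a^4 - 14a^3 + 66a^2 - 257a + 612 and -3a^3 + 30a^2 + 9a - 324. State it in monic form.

a^2 - 13a + 36

Apply the Euclidean algorithm:
  a^4 - 14a^3 + 66a^2 - 257a + 612 = (-(1/3)a + 4/3)(-3a^3 + 30a^2 + 9a - 324) + (29a^2 - 377a + 1044)
  -3a^3 + 30a^2 + 9a - 324 = (-(3/29)a - 9/29)(29a^2 - 377a + 1044) + (0)
Last nonzero remainder: 29a^2 - 377a + 1044. Dividing through by 29 gives the monic gcd a^2 - 13a + 36.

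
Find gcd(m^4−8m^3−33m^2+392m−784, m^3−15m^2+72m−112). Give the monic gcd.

Repeated division with remainder:
  m^4−8m^3−33m^2+392m−784 = (m+7)(m^3−15m^2+72m−112) + (0)
The last nonzero remainder m^3−15m^2+72m−112 is already monic.

m^3−15m^2+72m−112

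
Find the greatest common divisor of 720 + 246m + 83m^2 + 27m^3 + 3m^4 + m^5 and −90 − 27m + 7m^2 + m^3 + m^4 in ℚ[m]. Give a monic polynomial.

15 + 2m + m^2

Euclidean algorithm in ℚ[m]:
  m^5 + 3m^4 + 27m^3 + 83m^2 + 246m + 720 = (m + 2)(m^4 + m^3 + 7m^2 − 27m − 90) + (18m^3 + 96m^2 + 390m + 900)
  m^4 + m^3 + 7m^2 − 27m − 90 = ((1/18)m − 13/54)(18m^3 + 96m^2 + 390m + 900) + ((76/9)m^2 + (152/9)m + 380/3)
  18m^3 + 96m^2 + 390m + 900 = ((81/38)m + 135/19)((76/9)m^2 + (152/9)m + 380/3) + (0)
Last nonzero remainder: (76/9)m^2 + (152/9)m + 380/3. Dividing through by 76/9 gives the monic gcd m^2 + 2m + 15.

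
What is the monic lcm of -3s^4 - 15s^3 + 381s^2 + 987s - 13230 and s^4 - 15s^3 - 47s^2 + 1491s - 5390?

Repeated division with remainder:
  -3s^4 - 15s^3 + 381s^2 + 987s - 13230 = (-3)(s^4 - 15s^3 - 47s^2 + 1491s - 5390) + (-60s^3 + 240s^2 + 5460s - 29400)
  s^4 - 15s^3 - 47s^2 + 1491s - 5390 = (-(1/60)s + 11/60)(-60s^3 + 240s^2 + 5460s - 29400) + (0)
Last nonzero remainder: -60s^3 + 240s^2 + 5460s - 29400. Dividing through by -60 gives the monic gcd s^3 - 4s^2 - 91s + 490.
Then lcm(f, g) = f·g / gcd(f, g); expanding and making the result monic gives the answer.

s^5 - 6s^4 - 182s^3 + 1068s^2 + 8029s - 48510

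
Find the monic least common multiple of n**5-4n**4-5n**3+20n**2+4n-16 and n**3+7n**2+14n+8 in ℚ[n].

n**6-21n**4+84n**2-64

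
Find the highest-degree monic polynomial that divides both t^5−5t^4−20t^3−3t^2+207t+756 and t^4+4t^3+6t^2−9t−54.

t^3+6t^2+18t+27

Apply the Euclidean algorithm:
  t^5−5t^4−20t^3−3t^2+207t+756 = (t−9)(t^4+4t^3+6t^2−9t−54) + (10t^3+60t^2+180t+270)
  t^4+4t^3+6t^2−9t−54 = ((1/10)t−1/5)(10t^3+60t^2+180t+270) + (0)
Last nonzero remainder: 10t^3+60t^2+180t+270. Dividing through by 10 gives the monic gcd t^3+6t^2+18t+27.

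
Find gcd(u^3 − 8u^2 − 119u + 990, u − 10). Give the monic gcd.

By polynomial division,
  u^3 − 8u^2 − 119u + 990 = (u^2 + 2u − 99)(u − 10) + (0)
The last nonzero remainder u − 10 is already monic.

u − 10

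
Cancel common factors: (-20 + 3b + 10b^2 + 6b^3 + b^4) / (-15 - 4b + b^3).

(-4 + 3b + b^2)/(-3 + b)

By polynomial division,
  b^4 + 6b^3 + 10b^2 + 3b - 20 = (b + 6)(b^3 - 4b - 15) + (14b^2 + 42b + 70)
  b^3 - 4b - 15 = ((1/14)b - 3/14)(14b^2 + 42b + 70) + (0)
Last nonzero remainder: 14b^2 + 42b + 70. Dividing through by 14 gives the monic gcd b^2 + 3b + 5.
Cancel b^2 + 3b + 5 from numerator and denominator to get the reduced form.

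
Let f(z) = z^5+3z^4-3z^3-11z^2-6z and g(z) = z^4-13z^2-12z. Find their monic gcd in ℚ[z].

z^3+4z^2+3z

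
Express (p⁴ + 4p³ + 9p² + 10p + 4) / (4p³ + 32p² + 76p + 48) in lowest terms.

(p³ + 3p² + 6p + 4)/(4p² + 28p + 48)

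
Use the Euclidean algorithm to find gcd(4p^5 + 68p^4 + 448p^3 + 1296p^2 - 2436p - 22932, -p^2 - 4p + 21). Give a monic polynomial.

p^2 + 4p - 21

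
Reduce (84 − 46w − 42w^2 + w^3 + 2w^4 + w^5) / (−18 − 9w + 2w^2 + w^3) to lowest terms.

(−14 + 10w + 3w^2 + w^3)/(3 + w)

Repeated division with remainder:
  w^5 + 2w^4 + w^3 − 42w^2 − 46w + 84 = (w^2 + 10)(w^3 + 2w^2 − 9w − 18) + (−44w^2 + 44w + 264)
  w^3 + 2w^2 − 9w − 18 = (−(1/44)w − 3/44)(−44w^2 + 44w + 264) + (0)
Last nonzero remainder: −44w^2 + 44w + 264. Dividing through by −44 gives the monic gcd w^2 − w − 6.
Cancel w^2 − w − 6 from numerator and denominator to get the reduced form.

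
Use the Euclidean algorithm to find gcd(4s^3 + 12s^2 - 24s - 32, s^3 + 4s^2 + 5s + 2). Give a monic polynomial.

s + 1

Repeated division with remainder:
  4s^3 + 12s^2 - 24s - 32 = (4)(s^3 + 4s^2 + 5s + 2) + (-4s^2 - 44s - 40)
  s^3 + 4s^2 + 5s + 2 = (-(1/4)s + 7/4)(-4s^2 - 44s - 40) + (72s + 72)
  -4s^2 - 44s - 40 = (-(1/18)s - 5/9)(72s + 72) + (0)
Last nonzero remainder: 72s + 72. Dividing through by 72 gives the monic gcd s + 1.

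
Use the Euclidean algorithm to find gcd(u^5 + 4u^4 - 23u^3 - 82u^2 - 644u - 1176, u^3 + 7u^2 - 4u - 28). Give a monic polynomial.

u^2 + 9u + 14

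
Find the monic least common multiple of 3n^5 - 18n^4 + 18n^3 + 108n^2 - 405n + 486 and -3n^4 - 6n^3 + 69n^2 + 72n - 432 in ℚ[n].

n^7 + 2n^6 - 26n^5 - 12n^4 + 249n^3 - 342n^2 - 864n + 2592

Repeated division with remainder:
  3n^5 - 18n^4 + 18n^3 + 108n^2 - 405n + 486 = (-n + 8)(-3n^4 - 6n^3 + 69n^2 + 72n - 432) + (135n^3 - 372n^2 - 1413n + 3942)
  -3n^4 - 6n^3 + 69n^2 + 72n - 432 = (-(1/45)n - 214/2025)(135n^3 - 372n^2 - 1413n + 3942) + (-(1156/675)n^2 + (2312/225)n - 1156/75)
  135n^3 - 372n^2 - 1413n + 3942 = (-(91125/1156)n - 147825/578)(-(1156/675)n^2 + (2312/225)n - 1156/75) + (0)
Last nonzero remainder: -(1156/675)n^2 + (2312/225)n - 1156/75. Dividing through by -1156/675 gives the monic gcd n^2 - 6n + 9.
Then lcm(f, g) = f·g / gcd(f, g); expanding and making the result monic gives the answer.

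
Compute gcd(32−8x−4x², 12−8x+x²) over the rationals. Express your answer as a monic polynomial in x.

−2+x

Euclidean algorithm in ℚ[x]:
  −4x²−8x+32 = (−4)(x²−8x+12) + (−40x+80)
  x²−8x+12 = (−(1/40)x+3/20)(−40x+80) + (0)
Last nonzero remainder: −40x+80. Dividing through by −40 gives the monic gcd x−2.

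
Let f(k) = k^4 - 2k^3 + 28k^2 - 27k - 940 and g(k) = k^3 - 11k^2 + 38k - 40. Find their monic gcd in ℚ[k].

k - 5

Euclidean algorithm in ℚ[k]:
  k^4 - 2k^3 + 28k^2 - 27k - 940 = (k + 9)(k^3 - 11k^2 + 38k - 40) + (89k^2 - 329k - 580)
  k^3 - 11k^2 + 38k - 40 = ((1/89)k - 650/7921)(89k^2 - 329k - 580) + ((138768/7921)k - 693840/7921)
  89k^2 - 329k - 580 = ((704969/138768)k + 229709/34692)((138768/7921)k - 693840/7921) + (0)
Last nonzero remainder: (138768/7921)k - 693840/7921. Dividing through by 138768/7921 gives the monic gcd k - 5.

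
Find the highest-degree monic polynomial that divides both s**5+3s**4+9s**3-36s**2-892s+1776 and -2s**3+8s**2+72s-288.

s**2+2s-24

By polynomial division,
  s**5+3s**4+9s**3-36s**2-892s+1776 = (-(1/2)s**2-(7/2)s-73/2)(-2s**3+8s**2+72s-288) + (364s**2+728s-8736)
  -2s**3+8s**2+72s-288 = (-(1/182)s+3/91)(364s**2+728s-8736) + (0)
Last nonzero remainder: 364s**2+728s-8736. Dividing through by 364 gives the monic gcd s**2+2s-24.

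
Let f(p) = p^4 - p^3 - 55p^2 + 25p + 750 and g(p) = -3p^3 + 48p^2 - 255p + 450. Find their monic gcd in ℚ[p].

p^2 - 11p + 30

Euclidean algorithm in ℚ[p]:
  p^4 - p^3 - 55p^2 + 25p + 750 = (-(1/3)p - 5)(-3p^3 + 48p^2 - 255p + 450) + (100p^2 - 1100p + 3000)
  -3p^3 + 48p^2 - 255p + 450 = (-(3/100)p + 3/20)(100p^2 - 1100p + 3000) + (0)
Last nonzero remainder: 100p^2 - 1100p + 3000. Dividing through by 100 gives the monic gcd p^2 - 11p + 30.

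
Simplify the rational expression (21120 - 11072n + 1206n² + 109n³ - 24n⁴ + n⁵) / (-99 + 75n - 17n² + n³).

(640 - 64n - 10n² + n³)/(-3 + n)

By polynomial division,
  n⁵ - 24n⁴ + 109n³ + 1206n² - 11072n + 21120 = (n² - 7n - 85)(n³ - 17n² + 75n - 99) + (385n² - 5390n + 12705)
  n³ - 17n² + 75n - 99 = ((1/385)n - 3/385)(385n² - 5390n + 12705) + (0)
Last nonzero remainder: 385n² - 5390n + 12705. Dividing through by 385 gives the monic gcd n² - 14n + 33.
Cancel n² - 14n + 33 from numerator and denominator to get the reduced form.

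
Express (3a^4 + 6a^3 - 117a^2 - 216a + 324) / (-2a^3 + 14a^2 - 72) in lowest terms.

Repeated division with remainder:
  3a^4 + 6a^3 - 117a^2 - 216a + 324 = (-(3/2)a - 27/2)(-2a^3 + 14a^2 - 72) + (72a^2 - 324a - 648)
  -2a^3 + 14a^2 - 72 = (-(1/36)a + 5/72)(72a^2 - 324a - 648) + ((9/2)a - 27)
  72a^2 - 324a - 648 = (16a + 24)((9/2)a - 27) + (0)
Last nonzero remainder: (9/2)a - 27. Dividing through by 9/2 gives the monic gcd a - 6.
Cancel a - 6 from numerator and denominator to get the reduced form.

(-3a^3 - 24a^2 - 27a + 54)/(2a^2 - 2a - 12)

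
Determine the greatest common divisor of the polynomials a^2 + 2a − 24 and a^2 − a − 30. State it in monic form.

Euclidean algorithm in ℚ[a]:
  a^2 + 2a − 24 = (a^2 − a − 30) + (3a + 6)
  a^2 − a − 30 = ((1/3)a − 1)(3a + 6) + (−24)
  3a + 6 = (−(1/8)a − 1/4)(−24) + (0)
The last nonzero remainder is the constant −24, so the polynomials are coprime and gcd = 1.

1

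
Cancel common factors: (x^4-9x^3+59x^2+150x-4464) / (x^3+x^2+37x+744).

Repeated division with remainder:
  x^4-9x^3+59x^2+150x-4464 = (x-10)(x^3+x^2+37x+744) + (32x^2-224x+2976)
  x^3+x^2+37x+744 = ((1/32)x+1/4)(32x^2-224x+2976) + (0)
Last nonzero remainder: 32x^2-224x+2976. Dividing through by 32 gives the monic gcd x^2-7x+93.
Cancel x^2-7x+93 from numerator and denominator to get the reduced form.

(x^2-2x-48)/(x+8)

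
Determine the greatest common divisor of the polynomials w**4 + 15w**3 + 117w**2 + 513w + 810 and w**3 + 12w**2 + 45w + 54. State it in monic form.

By polynomial division,
  w**4 + 15w**3 + 117w**2 + 513w + 810 = (w + 3)(w**3 + 12w**2 + 45w + 54) + (36w**2 + 324w + 648)
  w**3 + 12w**2 + 45w + 54 = ((1/36)w + 1/12)(36w**2 + 324w + 648) + (0)
Last nonzero remainder: 36w**2 + 324w + 648. Dividing through by 36 gives the monic gcd w**2 + 9w + 18.

w**2 + 9w + 18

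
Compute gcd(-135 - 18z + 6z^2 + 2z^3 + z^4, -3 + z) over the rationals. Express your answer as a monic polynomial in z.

-3 + z

Repeated division with remainder:
  z^4 + 2z^3 + 6z^2 - 18z - 135 = (z^3 + 5z^2 + 21z + 45)(z - 3) + (0)
The last nonzero remainder z - 3 is already monic.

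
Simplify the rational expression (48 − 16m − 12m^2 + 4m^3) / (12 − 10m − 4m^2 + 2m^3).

Euclidean algorithm in ℚ[m]:
  4m^3 − 12m^2 − 16m + 48 = (2)(2m^3 − 4m^2 − 10m + 12) + (−4m^2 + 4m + 24)
  2m^3 − 4m^2 − 10m + 12 = (−(1/2)m + 1/2)(−4m^2 + 4m + 24) + (0)
Last nonzero remainder: −4m^2 + 4m + 24. Dividing through by −4 gives the monic gcd m^2 − m − 6.
Cancel m^2 − m − 6 from numerator and denominator to get the reduced form.

(−4 + 2m)/(−1 + m)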